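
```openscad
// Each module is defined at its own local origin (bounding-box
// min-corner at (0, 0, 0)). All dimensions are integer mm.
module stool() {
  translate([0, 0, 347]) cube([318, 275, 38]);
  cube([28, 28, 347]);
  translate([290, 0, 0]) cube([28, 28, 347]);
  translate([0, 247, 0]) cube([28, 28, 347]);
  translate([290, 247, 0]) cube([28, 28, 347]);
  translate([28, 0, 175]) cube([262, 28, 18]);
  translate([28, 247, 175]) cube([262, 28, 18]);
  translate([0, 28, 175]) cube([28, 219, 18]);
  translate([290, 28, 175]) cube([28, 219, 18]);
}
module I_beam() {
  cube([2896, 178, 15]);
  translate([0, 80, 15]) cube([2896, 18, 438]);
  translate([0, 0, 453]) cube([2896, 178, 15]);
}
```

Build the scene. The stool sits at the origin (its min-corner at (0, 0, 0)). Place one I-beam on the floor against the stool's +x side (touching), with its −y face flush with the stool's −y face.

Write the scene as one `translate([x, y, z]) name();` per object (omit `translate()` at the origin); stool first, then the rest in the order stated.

stool();
translate([318, 0, 0]) I_beam();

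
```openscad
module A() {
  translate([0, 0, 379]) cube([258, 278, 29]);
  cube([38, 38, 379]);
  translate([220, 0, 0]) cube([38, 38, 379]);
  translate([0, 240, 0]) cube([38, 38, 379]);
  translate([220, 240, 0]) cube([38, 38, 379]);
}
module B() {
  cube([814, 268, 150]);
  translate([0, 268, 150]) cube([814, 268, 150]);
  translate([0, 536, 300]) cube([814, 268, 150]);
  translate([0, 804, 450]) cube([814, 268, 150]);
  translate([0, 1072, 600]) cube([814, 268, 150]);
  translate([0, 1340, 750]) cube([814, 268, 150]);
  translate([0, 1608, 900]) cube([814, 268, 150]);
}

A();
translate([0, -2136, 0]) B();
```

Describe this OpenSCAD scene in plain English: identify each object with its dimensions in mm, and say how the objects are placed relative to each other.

A is a simple wooden stool: a rectangular seat 258 mm (x) by 278 mm (y), 29 mm thick, top face at z = 408 mm, on four square legs, each 38×38 mm in cross-section. The legs rest on z = 0, each flush with a corner of the seat.

B is a run of 7 identical solid stair steps. Each tread is 814×268 mm and each step block is 150 mm high. Step 1 rests on the floor; step k is offset from step 1 by (k−1)×268 mm in y and (k−1)×150 mm in z.

The staircase is on the floor beside the stool on its −y side.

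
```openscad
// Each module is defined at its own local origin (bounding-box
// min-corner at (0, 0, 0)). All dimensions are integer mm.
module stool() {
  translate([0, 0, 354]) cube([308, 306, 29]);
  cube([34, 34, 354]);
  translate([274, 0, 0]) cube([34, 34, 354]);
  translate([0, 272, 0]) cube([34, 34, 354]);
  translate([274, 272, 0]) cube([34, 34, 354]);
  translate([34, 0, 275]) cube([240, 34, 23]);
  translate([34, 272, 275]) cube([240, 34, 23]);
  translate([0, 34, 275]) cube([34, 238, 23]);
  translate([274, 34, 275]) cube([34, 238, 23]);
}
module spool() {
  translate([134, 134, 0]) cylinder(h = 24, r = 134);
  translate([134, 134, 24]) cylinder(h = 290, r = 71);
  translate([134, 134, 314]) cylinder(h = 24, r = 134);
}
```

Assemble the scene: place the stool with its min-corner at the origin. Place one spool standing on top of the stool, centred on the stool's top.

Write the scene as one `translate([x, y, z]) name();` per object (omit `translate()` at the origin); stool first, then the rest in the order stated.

stool();
translate([20, 19, 383]) spool();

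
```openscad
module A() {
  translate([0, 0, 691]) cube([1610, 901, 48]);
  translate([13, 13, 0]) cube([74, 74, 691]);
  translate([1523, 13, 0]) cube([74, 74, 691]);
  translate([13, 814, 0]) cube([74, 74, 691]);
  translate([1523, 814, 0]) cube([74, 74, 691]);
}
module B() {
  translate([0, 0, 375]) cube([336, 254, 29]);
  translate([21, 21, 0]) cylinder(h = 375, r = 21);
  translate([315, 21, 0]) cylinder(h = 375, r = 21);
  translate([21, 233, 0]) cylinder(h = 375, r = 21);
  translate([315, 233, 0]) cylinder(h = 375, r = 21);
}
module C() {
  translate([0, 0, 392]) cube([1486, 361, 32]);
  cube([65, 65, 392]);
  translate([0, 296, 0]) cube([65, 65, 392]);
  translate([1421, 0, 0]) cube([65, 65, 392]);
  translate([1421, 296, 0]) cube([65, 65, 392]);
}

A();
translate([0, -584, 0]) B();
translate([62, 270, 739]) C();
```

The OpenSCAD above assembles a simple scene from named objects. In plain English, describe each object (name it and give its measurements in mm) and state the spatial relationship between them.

A is a table with a 1610×901 mm rectangular top, 48 mm thick, top surface at z = 739 mm, supported by four 74×74 mm square legs, each inset 13 mm from the nearest pair of top edges, running from the floor.

B is a simple wooden stool: a rectangular seat 336 mm (x) by 254 mm (y), 29 mm thick, top face at z = 404 mm, on four round legs, each 42 mm in diameter. The legs rest on z = 0, each leg's axis is inset half a diameter from the nearest pair of seat edges (so the leg's bounding box is flush with the corner).

C is a bench: a 1486×361 mm seat slab, 32 mm thick, top at z = 424 mm, on four 65×65 mm square legs flush with the seat corners and standing on z = 0.

The stool is on the floor beside the table on its −y side. The bench is on top of the table, centred.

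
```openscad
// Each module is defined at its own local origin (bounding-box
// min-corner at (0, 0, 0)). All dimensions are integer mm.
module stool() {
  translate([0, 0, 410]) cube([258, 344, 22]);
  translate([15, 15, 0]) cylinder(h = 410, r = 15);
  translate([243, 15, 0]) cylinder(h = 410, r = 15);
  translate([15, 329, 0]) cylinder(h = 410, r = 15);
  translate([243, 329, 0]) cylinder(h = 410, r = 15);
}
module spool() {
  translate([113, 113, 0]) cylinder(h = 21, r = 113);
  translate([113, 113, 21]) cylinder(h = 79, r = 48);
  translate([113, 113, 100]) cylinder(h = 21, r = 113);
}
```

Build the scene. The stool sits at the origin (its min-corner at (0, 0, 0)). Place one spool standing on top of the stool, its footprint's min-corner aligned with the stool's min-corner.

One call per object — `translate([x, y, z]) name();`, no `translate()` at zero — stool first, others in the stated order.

stool();
translate([0, 0, 432]) spool();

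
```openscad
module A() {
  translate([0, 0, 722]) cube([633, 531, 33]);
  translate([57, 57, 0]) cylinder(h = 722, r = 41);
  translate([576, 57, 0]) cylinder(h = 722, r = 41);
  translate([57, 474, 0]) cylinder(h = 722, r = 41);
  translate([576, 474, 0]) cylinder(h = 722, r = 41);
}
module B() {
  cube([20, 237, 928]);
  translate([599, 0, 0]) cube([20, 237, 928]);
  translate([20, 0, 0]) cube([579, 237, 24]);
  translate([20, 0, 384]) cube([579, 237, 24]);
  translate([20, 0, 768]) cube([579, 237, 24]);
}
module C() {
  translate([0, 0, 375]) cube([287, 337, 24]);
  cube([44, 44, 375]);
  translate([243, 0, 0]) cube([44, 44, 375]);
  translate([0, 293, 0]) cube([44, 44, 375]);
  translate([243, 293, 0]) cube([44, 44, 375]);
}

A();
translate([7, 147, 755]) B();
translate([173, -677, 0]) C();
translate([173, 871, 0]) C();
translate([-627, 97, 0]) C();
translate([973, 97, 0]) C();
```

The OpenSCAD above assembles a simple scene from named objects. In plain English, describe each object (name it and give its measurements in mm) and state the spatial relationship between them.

A is a table with a 633×531 mm rectangular top, 33 mm thick, top surface at z = 755 mm, supported by four round legs of 82 mm diameter, each leg's bounding box inset 16 mm from the nearest pair of top edges, running from the floor.

B is a bookshelf 619 mm wide overall, 237 mm deep and 928 mm tall. The two sides are 20 mm thick vertical panels. 3 horizontal shelves of 24 mm thickness span between the inner faces of the sides; the lowest shelf sits on the floor and shelves are stacked with a clear vertical gap of 360 mm between each pair.

C is a four-legged stool. The seat is a 287×337×24 mm slab whose top surface is at z = 399 mm; four square legs, each 44×44 mm in cross-section, run from the floor (z = 0) to the underside of the seat, each flush with a corner of the seat.

The bookshelf is on top of the table, centred. Four stools sit around the table at the −y, +y, −x, +x sides.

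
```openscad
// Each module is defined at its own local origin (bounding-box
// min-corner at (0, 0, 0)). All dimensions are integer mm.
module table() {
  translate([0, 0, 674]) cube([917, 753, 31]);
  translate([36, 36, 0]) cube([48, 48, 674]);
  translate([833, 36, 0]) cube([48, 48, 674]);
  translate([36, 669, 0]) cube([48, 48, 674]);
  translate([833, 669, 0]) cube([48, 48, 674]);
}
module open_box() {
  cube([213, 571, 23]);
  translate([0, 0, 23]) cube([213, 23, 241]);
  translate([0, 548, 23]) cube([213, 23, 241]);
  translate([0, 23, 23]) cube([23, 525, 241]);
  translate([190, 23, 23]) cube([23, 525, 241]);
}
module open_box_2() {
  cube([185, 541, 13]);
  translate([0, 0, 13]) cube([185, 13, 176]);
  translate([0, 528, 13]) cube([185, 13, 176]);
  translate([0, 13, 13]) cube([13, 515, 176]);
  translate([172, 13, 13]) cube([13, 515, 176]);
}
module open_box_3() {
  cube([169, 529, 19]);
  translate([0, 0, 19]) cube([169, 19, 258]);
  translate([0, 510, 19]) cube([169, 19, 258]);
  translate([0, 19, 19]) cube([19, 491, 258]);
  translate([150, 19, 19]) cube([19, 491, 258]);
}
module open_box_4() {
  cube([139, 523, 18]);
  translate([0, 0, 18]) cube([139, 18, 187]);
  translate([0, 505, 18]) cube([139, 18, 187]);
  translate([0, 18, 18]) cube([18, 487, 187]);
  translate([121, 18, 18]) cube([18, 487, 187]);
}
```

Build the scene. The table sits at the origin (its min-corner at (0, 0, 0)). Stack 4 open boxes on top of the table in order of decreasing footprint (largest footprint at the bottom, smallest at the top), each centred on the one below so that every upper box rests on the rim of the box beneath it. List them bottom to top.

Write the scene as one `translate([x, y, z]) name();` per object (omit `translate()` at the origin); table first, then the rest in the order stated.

table();
translate([352, 91, 705]) open_box();
translate([366, 106, 969]) open_box_2();
translate([374, 112, 1158]) open_box_3();
translate([389, 115, 1435]) open_box_4();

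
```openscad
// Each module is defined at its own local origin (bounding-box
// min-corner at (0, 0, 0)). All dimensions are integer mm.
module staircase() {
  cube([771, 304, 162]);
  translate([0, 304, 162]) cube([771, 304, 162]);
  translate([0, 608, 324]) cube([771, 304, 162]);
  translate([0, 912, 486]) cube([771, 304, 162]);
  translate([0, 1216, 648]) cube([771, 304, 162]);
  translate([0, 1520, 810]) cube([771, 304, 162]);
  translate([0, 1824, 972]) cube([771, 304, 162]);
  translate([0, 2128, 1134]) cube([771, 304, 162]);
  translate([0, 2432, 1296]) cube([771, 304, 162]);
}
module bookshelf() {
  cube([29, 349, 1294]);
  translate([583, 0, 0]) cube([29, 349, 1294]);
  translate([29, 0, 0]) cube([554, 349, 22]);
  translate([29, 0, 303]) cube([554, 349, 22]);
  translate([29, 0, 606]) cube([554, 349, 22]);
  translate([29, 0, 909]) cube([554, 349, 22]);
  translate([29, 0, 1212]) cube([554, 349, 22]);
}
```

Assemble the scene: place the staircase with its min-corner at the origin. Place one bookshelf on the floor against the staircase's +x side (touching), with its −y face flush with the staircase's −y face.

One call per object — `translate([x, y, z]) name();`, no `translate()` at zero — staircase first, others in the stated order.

staircase();
translate([771, 0, 0]) bookshelf();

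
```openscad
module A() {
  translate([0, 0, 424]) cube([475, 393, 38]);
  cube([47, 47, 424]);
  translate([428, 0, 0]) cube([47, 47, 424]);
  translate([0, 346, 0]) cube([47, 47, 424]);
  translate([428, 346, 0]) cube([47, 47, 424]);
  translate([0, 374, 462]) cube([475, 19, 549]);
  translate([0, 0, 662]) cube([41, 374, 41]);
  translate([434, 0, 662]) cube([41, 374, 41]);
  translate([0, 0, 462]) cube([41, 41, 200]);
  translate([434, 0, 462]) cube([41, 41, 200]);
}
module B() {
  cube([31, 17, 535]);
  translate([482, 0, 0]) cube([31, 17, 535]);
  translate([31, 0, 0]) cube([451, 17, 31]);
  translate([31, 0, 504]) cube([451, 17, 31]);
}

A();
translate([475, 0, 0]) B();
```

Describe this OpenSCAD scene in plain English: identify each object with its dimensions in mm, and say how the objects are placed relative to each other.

A is a chair. The seat is a 475×393×38 mm slab with its top at z = 462 mm, on four 47×47 mm corner legs (flush with the seat edges, standing on z = 0). A flat backrest 19 mm thick, 549 mm tall, spans the full seat width and rises from the seat top along its +y edge, rear face flush with the rear of the seat. Two armrests of 41×41 mm section run along each side from the seat's front edge to the front of the backrest, top faces 241 mm above the seat top and outer faces flush with the seat's x-edges; a 41×41 mm post under the front of each armrest stands on the seat at the front corner.

B is a picture frame with a 451×473 mm rectangular opening (x by z) and a uniform 31 mm border on every side. Frame depth is 17 mm along y. It is built from two vertical stiles running the full outside height and two horizontal rails spanning the gap between the stiles.

The picture frame is against the chair's +x side, with their −y faces flush.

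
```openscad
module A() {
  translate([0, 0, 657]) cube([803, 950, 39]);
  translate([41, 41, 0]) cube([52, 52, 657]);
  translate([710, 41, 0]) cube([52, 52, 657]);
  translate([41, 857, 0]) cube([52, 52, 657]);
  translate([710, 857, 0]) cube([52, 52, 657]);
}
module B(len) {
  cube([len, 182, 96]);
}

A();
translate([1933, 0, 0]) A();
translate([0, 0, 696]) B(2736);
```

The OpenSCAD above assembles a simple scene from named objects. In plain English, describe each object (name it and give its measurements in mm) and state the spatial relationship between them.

A is a rectangular dining table. The top is 803×950×39 mm with its upper surface at z = 696 mm. It stands on four 52×52 mm square legs, each inset 41 mm from the nearest pair of top edges, running from the floor to the underside of the top.

B is a rectangular beam 2736 mm long (x), 182 mm deep (y), 96 mm thick (z).

The beam spans the tops of two tables placed 1130 mm apart, resting at z = 696 mm.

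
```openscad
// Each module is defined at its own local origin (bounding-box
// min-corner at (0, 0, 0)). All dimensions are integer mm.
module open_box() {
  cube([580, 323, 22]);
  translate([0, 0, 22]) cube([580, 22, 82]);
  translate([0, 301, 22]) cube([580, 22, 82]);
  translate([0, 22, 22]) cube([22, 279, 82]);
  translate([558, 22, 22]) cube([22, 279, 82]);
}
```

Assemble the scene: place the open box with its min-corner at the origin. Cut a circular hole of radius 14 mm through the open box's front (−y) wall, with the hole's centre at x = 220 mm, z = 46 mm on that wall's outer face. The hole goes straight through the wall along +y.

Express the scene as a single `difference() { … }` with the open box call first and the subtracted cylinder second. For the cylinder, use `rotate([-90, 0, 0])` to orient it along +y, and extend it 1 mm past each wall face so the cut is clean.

difference() {
  open_box();
  translate([220, -1, 46]) rotate([-90, 0, 0]) cylinder(h = 24, r = 14);
}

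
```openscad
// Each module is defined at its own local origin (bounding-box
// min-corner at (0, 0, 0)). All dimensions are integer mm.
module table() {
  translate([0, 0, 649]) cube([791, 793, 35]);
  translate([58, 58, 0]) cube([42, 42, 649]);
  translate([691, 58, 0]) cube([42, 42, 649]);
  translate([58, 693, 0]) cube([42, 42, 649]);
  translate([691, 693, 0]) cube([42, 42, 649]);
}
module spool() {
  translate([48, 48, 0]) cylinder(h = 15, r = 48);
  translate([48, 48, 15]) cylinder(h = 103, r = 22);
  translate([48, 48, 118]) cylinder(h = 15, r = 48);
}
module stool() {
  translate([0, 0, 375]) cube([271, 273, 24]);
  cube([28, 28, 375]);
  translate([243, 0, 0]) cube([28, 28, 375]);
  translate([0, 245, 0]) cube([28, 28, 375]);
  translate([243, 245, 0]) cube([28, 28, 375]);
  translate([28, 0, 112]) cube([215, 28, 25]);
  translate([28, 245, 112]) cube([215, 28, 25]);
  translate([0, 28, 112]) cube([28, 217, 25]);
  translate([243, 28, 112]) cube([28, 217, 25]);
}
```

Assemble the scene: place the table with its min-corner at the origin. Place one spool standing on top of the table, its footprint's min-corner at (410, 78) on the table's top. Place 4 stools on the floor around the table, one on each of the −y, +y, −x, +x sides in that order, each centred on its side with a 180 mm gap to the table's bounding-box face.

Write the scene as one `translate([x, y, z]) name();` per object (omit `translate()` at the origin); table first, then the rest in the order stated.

table();
translate([410, 78, 684]) spool();
translate([260, -453, 0]) stool();
translate([260, 973, 0]) stool();
translate([-451, 260, 0]) stool();
translate([971, 260, 0]) stool();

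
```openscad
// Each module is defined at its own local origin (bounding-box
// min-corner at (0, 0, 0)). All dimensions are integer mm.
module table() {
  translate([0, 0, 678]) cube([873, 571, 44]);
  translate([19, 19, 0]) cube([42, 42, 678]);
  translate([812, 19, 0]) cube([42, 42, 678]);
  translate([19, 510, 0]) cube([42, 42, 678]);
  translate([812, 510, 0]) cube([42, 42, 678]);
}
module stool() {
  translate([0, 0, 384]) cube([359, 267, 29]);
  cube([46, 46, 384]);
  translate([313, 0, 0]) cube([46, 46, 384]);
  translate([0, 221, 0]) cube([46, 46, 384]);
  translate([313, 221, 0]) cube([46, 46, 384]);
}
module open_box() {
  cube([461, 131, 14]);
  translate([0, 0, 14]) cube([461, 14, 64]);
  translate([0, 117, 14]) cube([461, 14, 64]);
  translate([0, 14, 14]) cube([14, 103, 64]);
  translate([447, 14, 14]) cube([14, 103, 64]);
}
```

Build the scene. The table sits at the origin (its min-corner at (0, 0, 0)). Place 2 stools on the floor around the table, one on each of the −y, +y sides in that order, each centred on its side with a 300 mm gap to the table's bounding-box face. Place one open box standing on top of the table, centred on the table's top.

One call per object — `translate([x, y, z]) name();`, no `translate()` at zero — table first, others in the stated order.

table();
translate([257, -567, 0]) stool();
translate([257, 871, 0]) stool();
translate([206, 220, 722]) open_box();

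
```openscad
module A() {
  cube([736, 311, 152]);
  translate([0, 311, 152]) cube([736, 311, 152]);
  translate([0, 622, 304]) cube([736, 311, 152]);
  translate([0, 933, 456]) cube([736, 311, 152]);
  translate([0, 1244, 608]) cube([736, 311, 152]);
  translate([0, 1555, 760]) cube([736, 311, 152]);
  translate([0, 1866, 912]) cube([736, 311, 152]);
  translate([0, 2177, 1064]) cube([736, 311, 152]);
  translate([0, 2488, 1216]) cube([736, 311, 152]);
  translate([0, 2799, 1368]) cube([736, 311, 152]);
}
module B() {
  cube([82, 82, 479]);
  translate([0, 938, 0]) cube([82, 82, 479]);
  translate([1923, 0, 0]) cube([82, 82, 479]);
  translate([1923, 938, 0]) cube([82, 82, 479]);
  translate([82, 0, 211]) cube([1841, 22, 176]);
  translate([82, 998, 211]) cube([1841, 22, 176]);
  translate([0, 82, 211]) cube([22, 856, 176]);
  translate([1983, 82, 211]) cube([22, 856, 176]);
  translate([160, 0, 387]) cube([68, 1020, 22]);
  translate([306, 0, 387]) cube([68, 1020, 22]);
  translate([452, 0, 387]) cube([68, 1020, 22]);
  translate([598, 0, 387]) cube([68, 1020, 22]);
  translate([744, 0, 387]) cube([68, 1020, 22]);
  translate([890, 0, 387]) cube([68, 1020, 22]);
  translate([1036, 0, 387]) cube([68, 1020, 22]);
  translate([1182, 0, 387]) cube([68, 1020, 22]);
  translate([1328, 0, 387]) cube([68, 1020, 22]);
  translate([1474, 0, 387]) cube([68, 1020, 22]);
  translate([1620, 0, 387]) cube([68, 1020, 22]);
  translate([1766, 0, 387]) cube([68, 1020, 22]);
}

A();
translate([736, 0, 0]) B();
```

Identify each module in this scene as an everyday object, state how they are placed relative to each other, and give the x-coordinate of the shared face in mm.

The staircase's +x face and the bed frame's −x face are both at x = 736 mm.

A is a staircase. B is a bed frame. The bed frame is against the staircase's +x side, with their −y faces flush. The x-coordinate of the shared face is 736 mm.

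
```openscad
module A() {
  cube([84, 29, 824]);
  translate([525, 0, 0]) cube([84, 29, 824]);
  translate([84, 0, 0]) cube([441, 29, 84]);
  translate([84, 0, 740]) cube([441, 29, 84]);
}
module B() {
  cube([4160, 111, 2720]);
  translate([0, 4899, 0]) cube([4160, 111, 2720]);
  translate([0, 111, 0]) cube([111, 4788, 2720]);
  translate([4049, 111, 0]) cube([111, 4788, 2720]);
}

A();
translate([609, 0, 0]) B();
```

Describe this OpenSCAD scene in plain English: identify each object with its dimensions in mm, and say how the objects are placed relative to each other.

A is a picture frame with a 441×656 mm rectangular opening (x by z) and a uniform 84 mm border on every side. Frame depth is 29 mm along y. It is built from two vertical stiles running the full outside height and two horizontal rails spanning the gap between the stiles.

B is a box-shaped house frame (walls only): outside footprint 4160×5010 mm, wall height 2720 mm, wall thickness 111 mm. The two y-facing walls run the full x-width; the two x-facing walls fit between the inner faces of the y-facing walls.

The house frame is against the picture frame's +x side, with their −y faces flush.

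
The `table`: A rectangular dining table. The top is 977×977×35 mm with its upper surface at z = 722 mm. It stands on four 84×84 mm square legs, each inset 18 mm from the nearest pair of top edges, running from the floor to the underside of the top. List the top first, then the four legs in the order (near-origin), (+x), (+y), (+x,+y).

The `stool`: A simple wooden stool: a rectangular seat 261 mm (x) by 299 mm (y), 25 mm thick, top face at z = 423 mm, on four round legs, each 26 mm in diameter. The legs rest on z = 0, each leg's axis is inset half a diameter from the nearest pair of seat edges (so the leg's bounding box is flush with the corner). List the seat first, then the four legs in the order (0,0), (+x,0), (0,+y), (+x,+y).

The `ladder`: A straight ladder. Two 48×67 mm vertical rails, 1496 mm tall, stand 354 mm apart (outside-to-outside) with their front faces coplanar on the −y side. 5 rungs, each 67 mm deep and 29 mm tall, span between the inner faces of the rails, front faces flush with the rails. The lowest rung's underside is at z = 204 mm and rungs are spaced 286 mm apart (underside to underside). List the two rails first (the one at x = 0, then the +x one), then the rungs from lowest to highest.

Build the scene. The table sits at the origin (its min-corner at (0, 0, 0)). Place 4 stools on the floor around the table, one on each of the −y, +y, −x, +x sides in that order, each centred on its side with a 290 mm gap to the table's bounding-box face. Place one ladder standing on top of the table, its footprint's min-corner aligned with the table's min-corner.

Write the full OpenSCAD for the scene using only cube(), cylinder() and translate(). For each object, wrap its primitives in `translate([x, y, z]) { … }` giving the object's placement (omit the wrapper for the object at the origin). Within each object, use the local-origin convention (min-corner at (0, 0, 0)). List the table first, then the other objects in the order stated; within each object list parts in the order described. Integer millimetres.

translate([0, 0, 687]) cube([977, 977, 35]);
translate([18, 18, 0]) cube([84, 84, 687]);
translate([875, 18, 0]) cube([84, 84, 687]);
translate([18, 875, 0]) cube([84, 84, 687]);
translate([875, 875, 0]) cube([84, 84, 687]);
translate([358, -589, 0]) {
  translate([0, 0, 398]) cube([261, 299, 25]);
  translate([13, 13, 0]) cylinder(h = 398, r = 13);
  translate([248, 13, 0]) cylinder(h = 398, r = 13);
  translate([13, 286, 0]) cylinder(h = 398, r = 13);
  translate([248, 286, 0]) cylinder(h = 398, r = 13);
}
translate([358, 1267, 0]) {
  translate([0, 0, 398]) cube([261, 299, 25]);
  translate([13, 13, 0]) cylinder(h = 398, r = 13);
  translate([248, 13, 0]) cylinder(h = 398, r = 13);
  translate([13, 286, 0]) cylinder(h = 398, r = 13);
  translate([248, 286, 0]) cylinder(h = 398, r = 13);
}
translate([-551, 339, 0]) {
  translate([0, 0, 398]) cube([261, 299, 25]);
  translate([13, 13, 0]) cylinder(h = 398, r = 13);
  translate([248, 13, 0]) cylinder(h = 398, r = 13);
  translate([13, 286, 0]) cylinder(h = 398, r = 13);
  translate([248, 286, 0]) cylinder(h = 398, r = 13);
}
translate([1267, 339, 0]) {
  translate([0, 0, 398]) cube([261, 299, 25]);
  translate([13, 13, 0]) cylinder(h = 398, r = 13);
  translate([248, 13, 0]) cylinder(h = 398, r = 13);
  translate([13, 286, 0]) cylinder(h = 398, r = 13);
  translate([248, 286, 0]) cylinder(h = 398, r = 13);
}
translate([0, 0, 722]) {
  cube([48, 67, 1496]);
  translate([306, 0, 0]) cube([48, 67, 1496]);
  translate([48, 0, 204]) cube([258, 67, 29]);
  translate([48, 0, 490]) cube([258, 67, 29]);
  translate([48, 0, 776]) cube([258, 67, 29]);
  translate([48, 0, 1062]) cube([258, 67, 29]);
  translate([48, 0, 1348]) cube([258, 67, 29]);
}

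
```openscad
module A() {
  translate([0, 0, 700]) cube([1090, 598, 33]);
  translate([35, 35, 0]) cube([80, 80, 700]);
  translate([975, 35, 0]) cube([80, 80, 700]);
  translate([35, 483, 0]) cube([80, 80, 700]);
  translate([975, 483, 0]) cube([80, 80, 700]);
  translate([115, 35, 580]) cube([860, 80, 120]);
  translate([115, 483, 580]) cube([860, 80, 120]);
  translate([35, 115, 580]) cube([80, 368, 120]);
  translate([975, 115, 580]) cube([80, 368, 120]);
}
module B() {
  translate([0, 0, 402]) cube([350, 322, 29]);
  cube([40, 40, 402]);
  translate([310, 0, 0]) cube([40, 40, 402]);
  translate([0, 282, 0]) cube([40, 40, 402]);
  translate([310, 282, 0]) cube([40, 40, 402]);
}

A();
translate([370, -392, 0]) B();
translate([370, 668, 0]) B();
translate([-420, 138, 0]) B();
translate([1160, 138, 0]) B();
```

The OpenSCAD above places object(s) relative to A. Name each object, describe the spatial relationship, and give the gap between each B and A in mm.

A is a table. B is a stool. Four stools sit around the table at the −y, +y, −x, +x sides. The gap between each stool and the table is 70 mm.

Each stool's nearest face is 70 mm from the table's bounding box.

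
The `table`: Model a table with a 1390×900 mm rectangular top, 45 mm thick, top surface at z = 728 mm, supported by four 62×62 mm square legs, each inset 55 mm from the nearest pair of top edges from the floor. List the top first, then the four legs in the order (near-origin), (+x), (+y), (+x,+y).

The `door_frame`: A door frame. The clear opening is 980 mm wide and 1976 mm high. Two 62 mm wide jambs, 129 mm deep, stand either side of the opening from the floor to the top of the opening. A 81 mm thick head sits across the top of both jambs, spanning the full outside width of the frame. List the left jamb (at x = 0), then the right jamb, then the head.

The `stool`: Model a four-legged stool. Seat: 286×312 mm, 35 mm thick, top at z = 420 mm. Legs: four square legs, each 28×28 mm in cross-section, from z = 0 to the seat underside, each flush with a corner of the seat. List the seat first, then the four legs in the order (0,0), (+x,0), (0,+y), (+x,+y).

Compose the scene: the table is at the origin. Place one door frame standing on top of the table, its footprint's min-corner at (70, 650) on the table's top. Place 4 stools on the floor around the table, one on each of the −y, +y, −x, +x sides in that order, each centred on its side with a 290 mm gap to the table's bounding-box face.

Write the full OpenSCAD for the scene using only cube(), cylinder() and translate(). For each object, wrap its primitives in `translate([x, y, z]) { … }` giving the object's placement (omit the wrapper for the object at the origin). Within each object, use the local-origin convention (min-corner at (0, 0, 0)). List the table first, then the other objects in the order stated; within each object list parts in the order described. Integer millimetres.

translate([0, 0, 683]) cube([1390, 900, 45]);
translate([55, 55, 0]) cube([62, 62, 683]);
translate([1273, 55, 0]) cube([62, 62, 683]);
translate([55, 783, 0]) cube([62, 62, 683]);
translate([1273, 783, 0]) cube([62, 62, 683]);
translate([70, 650, 728]) {
  cube([62, 129, 1976]);
  translate([1042, 0, 0]) cube([62, 129, 1976]);
  translate([0, 0, 1976]) cube([1104, 129, 81]);
}
translate([552, -602, 0]) {
  translate([0, 0, 385]) cube([286, 312, 35]);
  cube([28, 28, 385]);
  translate([258, 0, 0]) cube([28, 28, 385]);
  translate([0, 284, 0]) cube([28, 28, 385]);
  translate([258, 284, 0]) cube([28, 28, 385]);
}
translate([552, 1190, 0]) {
  translate([0, 0, 385]) cube([286, 312, 35]);
  cube([28, 28, 385]);
  translate([258, 0, 0]) cube([28, 28, 385]);
  translate([0, 284, 0]) cube([28, 28, 385]);
  translate([258, 284, 0]) cube([28, 28, 385]);
}
translate([-576, 294, 0]) {
  translate([0, 0, 385]) cube([286, 312, 35]);
  cube([28, 28, 385]);
  translate([258, 0, 0]) cube([28, 28, 385]);
  translate([0, 284, 0]) cube([28, 28, 385]);
  translate([258, 284, 0]) cube([28, 28, 385]);
}
translate([1680, 294, 0]) {
  translate([0, 0, 385]) cube([286, 312, 35]);
  cube([28, 28, 385]);
  translate([258, 0, 0]) cube([28, 28, 385]);
  translate([0, 284, 0]) cube([28, 28, 385]);
  translate([258, 284, 0]) cube([28, 28, 385]);
}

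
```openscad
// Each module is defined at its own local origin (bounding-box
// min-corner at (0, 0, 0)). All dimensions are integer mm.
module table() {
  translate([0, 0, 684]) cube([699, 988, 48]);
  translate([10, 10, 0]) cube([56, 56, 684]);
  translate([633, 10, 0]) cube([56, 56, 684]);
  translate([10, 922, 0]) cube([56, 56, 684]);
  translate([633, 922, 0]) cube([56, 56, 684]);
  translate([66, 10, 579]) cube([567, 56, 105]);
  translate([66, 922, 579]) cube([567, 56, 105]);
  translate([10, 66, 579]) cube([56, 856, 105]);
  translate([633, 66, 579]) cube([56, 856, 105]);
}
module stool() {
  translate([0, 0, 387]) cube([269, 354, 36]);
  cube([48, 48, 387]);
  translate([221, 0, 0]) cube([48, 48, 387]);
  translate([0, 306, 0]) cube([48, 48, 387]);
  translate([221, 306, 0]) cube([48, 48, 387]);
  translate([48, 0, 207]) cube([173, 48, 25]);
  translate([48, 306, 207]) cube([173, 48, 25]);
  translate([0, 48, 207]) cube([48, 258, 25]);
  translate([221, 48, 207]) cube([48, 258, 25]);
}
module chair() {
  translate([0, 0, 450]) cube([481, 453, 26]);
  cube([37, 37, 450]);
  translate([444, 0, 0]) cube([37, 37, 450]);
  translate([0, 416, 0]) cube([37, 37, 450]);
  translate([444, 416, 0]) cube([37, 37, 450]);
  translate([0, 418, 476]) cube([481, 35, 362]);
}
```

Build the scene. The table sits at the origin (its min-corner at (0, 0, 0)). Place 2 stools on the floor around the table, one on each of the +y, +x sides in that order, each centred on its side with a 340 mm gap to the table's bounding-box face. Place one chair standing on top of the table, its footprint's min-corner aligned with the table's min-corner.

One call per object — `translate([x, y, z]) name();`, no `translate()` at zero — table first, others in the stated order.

table();
translate([215, 1328, 0]) stool();
translate([1039, 317, 0]) stool();
translate([0, 0, 732]) chair();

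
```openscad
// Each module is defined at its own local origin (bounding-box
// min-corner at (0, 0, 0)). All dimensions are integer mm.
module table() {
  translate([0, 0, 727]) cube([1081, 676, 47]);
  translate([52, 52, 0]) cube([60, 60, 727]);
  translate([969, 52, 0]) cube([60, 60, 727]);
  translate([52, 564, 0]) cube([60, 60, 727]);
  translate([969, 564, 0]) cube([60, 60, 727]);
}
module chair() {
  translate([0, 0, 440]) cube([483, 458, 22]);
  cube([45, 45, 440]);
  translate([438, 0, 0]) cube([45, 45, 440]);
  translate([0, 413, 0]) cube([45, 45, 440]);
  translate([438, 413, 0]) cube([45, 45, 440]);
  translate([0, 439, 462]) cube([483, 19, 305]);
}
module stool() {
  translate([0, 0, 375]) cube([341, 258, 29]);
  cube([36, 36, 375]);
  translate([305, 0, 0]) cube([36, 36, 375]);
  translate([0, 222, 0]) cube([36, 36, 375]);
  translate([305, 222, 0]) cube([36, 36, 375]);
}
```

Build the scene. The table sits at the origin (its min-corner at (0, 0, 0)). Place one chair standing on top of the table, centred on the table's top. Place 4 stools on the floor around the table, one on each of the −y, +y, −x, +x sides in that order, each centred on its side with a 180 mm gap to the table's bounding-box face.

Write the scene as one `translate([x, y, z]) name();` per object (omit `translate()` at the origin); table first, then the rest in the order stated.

table();
translate([299, 109, 774]) chair();
translate([370, -438, 0]) stool();
translate([370, 856, 0]) stool();
translate([-521, 209, 0]) stool();
translate([1261, 209, 0]) stool();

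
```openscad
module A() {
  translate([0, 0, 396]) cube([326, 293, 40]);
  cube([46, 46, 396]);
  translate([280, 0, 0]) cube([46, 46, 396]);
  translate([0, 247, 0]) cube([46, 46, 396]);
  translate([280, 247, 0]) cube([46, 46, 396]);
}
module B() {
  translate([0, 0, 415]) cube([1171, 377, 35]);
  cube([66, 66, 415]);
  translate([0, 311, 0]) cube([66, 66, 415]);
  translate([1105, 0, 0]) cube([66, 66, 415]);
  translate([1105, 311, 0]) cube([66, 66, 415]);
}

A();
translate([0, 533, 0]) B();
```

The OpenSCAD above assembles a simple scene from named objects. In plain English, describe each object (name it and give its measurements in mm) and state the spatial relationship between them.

A is a four-legged stool. The seat is a 326×293×40 mm slab whose top surface is at z = 436 mm; four square legs, each 46×46 mm in cross-section, run from the floor (z = 0) to the underside of the seat, each flush with a corner of the seat.

B is a bench: a 1171×377 mm seat slab, 35 mm thick, top at z = 450 mm, on four 66×66 mm square legs flush with the seat corners and standing on z = 0.

The bench is on the floor beside the stool on its +y side.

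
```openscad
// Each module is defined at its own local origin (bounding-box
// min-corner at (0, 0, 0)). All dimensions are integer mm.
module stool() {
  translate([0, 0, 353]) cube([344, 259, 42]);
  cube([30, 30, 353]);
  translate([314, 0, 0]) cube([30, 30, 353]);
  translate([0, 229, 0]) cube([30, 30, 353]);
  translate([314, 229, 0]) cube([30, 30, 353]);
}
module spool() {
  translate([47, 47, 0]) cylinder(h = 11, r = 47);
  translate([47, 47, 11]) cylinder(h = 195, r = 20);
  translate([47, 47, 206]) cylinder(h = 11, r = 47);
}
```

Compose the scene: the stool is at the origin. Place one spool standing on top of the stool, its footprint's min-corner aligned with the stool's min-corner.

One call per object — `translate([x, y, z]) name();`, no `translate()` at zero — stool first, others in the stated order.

stool();
translate([0, 0, 395]) spool();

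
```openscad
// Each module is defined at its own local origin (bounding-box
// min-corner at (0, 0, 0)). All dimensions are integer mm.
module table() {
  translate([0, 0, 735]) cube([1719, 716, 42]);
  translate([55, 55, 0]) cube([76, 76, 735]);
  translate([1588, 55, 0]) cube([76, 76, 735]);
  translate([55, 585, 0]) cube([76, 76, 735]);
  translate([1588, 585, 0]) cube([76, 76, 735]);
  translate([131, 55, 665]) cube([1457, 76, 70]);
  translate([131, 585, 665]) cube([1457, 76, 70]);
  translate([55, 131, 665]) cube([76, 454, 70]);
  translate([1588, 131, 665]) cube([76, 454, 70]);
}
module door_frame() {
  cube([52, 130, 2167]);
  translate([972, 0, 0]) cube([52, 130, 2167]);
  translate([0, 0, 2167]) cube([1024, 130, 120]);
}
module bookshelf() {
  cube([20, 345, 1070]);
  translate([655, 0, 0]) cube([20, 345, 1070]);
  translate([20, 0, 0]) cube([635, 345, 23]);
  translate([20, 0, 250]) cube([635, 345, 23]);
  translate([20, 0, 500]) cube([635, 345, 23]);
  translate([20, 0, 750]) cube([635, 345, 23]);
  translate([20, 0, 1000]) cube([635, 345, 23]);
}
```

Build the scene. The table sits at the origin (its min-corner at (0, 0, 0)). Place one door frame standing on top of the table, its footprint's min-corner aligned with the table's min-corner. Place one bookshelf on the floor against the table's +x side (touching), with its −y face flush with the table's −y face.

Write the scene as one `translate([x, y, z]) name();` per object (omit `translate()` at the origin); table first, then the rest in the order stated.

table();
translate([0, 0, 777]) door_frame();
translate([1719, 0, 0]) bookshelf();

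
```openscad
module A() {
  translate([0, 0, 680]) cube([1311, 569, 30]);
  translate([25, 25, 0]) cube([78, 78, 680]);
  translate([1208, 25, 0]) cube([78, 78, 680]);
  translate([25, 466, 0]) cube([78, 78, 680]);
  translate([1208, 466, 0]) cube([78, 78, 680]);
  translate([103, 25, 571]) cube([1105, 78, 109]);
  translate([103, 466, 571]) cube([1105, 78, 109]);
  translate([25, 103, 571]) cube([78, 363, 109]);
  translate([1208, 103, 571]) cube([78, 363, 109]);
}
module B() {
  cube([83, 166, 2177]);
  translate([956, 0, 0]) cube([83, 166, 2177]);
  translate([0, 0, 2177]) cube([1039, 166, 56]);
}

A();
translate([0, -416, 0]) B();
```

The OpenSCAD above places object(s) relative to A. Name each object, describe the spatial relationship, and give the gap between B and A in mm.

A is a table. B is a door frame. The door frame is on the floor beside the table on its −y side. The gap between the door frame and the table is 250 mm.

The door frame's nearest face is 250 mm from the table's −y face.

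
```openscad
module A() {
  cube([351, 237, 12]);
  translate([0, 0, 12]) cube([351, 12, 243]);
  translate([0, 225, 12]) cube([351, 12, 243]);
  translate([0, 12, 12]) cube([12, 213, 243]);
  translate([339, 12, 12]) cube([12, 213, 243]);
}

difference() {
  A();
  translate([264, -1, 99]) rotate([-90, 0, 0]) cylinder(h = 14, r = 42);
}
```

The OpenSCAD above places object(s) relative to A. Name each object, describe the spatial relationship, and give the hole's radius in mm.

The subtracted cylinder has r = 42 mm.

A is an open box. The open box has a circular hole through its front wall. The hole's radius is 42 mm.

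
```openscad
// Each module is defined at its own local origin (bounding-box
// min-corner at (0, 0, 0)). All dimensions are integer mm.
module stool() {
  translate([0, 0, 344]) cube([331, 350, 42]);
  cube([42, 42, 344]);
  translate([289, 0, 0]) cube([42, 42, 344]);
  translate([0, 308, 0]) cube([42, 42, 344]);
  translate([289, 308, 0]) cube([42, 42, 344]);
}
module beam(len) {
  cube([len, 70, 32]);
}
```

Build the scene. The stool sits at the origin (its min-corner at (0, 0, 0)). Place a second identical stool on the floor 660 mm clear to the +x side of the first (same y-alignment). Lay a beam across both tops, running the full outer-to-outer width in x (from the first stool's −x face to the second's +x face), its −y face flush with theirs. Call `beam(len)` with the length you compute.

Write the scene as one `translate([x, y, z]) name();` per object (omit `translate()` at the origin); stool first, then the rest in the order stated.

stool();
translate([991, 0, 0]) stool();
translate([0, 0, 386]) beam(1322);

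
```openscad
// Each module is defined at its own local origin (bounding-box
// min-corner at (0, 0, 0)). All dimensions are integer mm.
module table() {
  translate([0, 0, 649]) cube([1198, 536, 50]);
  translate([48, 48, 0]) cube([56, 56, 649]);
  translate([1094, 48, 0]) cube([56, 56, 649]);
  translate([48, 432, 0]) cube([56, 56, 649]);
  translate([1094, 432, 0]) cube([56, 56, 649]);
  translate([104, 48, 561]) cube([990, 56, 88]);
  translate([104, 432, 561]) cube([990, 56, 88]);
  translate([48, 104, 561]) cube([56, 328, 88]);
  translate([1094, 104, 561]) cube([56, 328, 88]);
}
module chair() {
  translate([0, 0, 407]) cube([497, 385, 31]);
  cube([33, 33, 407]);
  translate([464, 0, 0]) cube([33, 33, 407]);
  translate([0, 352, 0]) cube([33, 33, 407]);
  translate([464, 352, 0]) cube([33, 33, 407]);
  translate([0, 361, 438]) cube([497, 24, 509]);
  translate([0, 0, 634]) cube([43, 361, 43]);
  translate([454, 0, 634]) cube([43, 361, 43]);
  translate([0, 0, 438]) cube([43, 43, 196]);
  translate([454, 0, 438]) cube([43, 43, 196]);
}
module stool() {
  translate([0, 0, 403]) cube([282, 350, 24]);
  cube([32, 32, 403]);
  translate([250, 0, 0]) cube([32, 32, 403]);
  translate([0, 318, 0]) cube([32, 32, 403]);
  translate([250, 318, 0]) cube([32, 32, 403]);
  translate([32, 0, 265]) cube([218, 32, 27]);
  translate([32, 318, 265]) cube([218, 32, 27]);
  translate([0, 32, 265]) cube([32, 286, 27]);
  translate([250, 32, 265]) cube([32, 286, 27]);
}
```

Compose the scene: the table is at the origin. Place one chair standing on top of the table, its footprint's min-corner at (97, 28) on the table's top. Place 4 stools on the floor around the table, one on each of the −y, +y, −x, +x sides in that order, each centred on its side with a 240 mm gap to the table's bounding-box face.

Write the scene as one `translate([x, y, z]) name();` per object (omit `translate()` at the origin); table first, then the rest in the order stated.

table();
translate([97, 28, 699]) chair();
translate([458, -590, 0]) stool();
translate([458, 776, 0]) stool();
translate([-522, 93, 0]) stool();
translate([1438, 93, 0]) stool();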